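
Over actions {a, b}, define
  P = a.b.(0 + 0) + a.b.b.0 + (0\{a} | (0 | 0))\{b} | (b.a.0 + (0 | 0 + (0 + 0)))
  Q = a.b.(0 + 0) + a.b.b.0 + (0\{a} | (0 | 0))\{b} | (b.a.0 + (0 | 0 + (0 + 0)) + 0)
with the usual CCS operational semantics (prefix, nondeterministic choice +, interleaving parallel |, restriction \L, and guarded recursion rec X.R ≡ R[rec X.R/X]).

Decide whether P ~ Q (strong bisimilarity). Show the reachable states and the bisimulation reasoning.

bisimilar

Reachable graph of P (8 states):
  p0 = a.b.(0 + 0) + a.b.b.0 + (0\{a} | (0 | 0))\{b} | (b.a.0 + (0 | 0 + (0 + 0))) :: ··a··> p1, ··a··> p2, ··b··> p3
  p1 = b.(0 + 0) :: ··b··> p4
  p2 = b.b.0 :: ··b··> p5
  p3 = (0\{a} | (0 | 0))\{b} | a.0 :: ··a··> p6
  p4 = 0 + 0 :: ∅
  p5 = b.0 :: ··b··> p7
  p6 = (0\{a} | (0 | 0))\{b} | 0 :: ∅
  p7 = 0 :: ∅
Reachable graph of Q (8 states):
  q0 = a.b.(0 + 0) + a.b.b.0 + (0\{a} | (0 | 0))\{b} | (b.a.0 + (0 | 0 + (0 + 0)) + 0) :: ··a··> q1, ··a··> q2, ··b··> q3
  q1 = b.(0 + 0) :: ··b··> q4
  q2 = b.b.0 :: ··b··> q5
  q3 = (0\{a} | (0 | 0))\{b} | a.0 :: ··a··> q6
  q4 = 0 + 0 :: ∅
  q5 = b.0 :: ··b··> q7
  q6 = (0\{a} | (0 | 0))\{b} | 0 :: ∅
  q7 = 0 :: ∅
Coarsest stable partition (strong bisimilarity classes):
  B0 = {p0, q0}
  B1 = {p2, q2}
  B2 = {p1, p5, q1, q5}
  B3 = {p4, p6, p7, q4, q6, q7}
  B4 = {p3, q3}
p0 ∈ B0, q0 ∈ B0 → same block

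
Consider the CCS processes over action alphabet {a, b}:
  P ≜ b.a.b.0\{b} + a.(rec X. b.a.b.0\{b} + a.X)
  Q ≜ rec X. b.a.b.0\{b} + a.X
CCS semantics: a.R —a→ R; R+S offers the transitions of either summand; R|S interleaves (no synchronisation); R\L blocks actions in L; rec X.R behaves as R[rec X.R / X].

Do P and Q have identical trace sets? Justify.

Reachable graph of P (5 states):
  p0 = b.a.b.0\{b} + a.(rec X. b.a.b.0\{b} + a.X) ⊢ =a=> p1, =b=> p2
  p1 = rec X. b.a.b.0\{b} + a.X ⊢ =a=> p1, =b=> p2
  p2 = a.b.0\{b} ⊢ =a=> p3
  p3 = b.0\{b} ⊢ =b=> p4
  p4 = 0\{b} ⊢ deadlocked
Reachable graph of Q (4 states):
  q0 = rec X. b.a.b.0\{b} + a.X ⊢ =a=> q0, =b=> q1
  q1 = a.b.0\{b} ⊢ =a=> q2
  q2 = b.0\{b} ⊢ =b=> q3
  q3 = 0\{b} ⊢ deadlocked
Bisimilarity quotient blocks:
  B0 = {p0, p1, q0}
  B1 = {p2, q1}
  B2 = {p3, q2}
  B3 = {p4, q3}
p0 ∈ B0, q0 ∈ B0 → same block
Bisimilar ⇒ trace-equivalent.

traces(P) = traces(Q)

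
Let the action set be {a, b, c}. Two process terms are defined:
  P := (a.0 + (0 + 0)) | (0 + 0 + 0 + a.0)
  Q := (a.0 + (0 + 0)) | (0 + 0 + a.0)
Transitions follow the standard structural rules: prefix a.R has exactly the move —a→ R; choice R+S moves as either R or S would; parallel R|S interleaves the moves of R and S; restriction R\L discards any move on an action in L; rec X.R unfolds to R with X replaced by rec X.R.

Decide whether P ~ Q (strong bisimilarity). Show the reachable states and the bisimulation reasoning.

YES

Reachable graph of P (4 states):
  p0 = (a.0 + (0 + 0)) | (0 + 0 + 0 + a.0) :: -a-> p1, -a-> p2
  p1 = (a.0 + (0 + 0)) | 0 :: -a-> p3
  p2 = 0 | (0 + 0 + 0 + a.0) :: -a-> p3
  p3 = 0 | 0 :: deadlocked
Reachable graph of Q (4 states):
  q0 = (a.0 + (0 + 0)) | (0 + 0 + a.0) :: -a-> q1, -a-> q2
  q1 = (a.0 + (0 + 0)) | 0 :: -a-> q3
  q2 = 0 | (0 + 0 + a.0) :: -a-> q3
  q3 = 0 | 0 :: deadlocked
Bisimilarity quotient blocks:
  B0 = {p0, q0}
  B1 = {p1, p2, q1, q2}
  B2 = {p3, q3}
p0 ∈ B0, q0 ∈ B0 → same block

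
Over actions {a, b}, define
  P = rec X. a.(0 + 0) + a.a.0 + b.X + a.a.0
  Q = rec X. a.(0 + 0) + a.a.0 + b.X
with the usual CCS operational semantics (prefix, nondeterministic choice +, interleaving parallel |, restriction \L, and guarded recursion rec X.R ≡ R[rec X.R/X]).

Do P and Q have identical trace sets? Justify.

P's transition system — 4 states:
  p0 = rec X. a.(0 + 0) + a.a.0 + b.X + a.a.0 ⊢ =a=> p1, =a=> p2, =b=> p0
  p1 = 0 + 0 ⊢ ·
  p2 = a.0 ⊢ =a=> p3
  p3 = 0 ⊢ ·
Q's transition system — 4 states:
  q0 = rec X. a.(0 + 0) + a.a.0 + b.X ⊢ =a=> q1, =a=> q2, =b=> q0
  q1 = 0 + 0 ⊢ ·
  q2 = a.0 ⊢ =a=> q3
  q3 = 0 ⊢ ·
Partition-refinement fixed point:
  B0 = {p0, q0}
  B1 = {p1, p3, q1, q3}
  B2 = {p2, q2}
p0 ∈ B0, q0 ∈ B0 → same block
Bisimilar ⇒ trace-equivalent.

YES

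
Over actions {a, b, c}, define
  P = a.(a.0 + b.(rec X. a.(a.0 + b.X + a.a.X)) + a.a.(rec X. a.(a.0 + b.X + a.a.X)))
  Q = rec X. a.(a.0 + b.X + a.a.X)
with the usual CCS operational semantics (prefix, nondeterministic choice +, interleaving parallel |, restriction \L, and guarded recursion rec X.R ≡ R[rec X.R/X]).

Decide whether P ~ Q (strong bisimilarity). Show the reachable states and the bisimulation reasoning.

YES

Reachable graph of P (5 states):
  p0 = a.(a.0 + b.(rec X. a.(a.0 + b.X + a.a.X)) + a.a.(rec X. a.(a.0 + b.X + a.a.X))) ⊢ =a=> p1
  p1 = a.0 + b.(rec X. a.(a.0 + b.X + a.a.X)) + a.a.(rec X. a.(a.0 + b.X + a.a.X)) ⊢ =a=> p2, =a=> p3, =b=> p4
  p2 = 0 ⊢ ·
  p3 = a.(rec X. a.(a.0 + b.X + a.a.X)) ⊢ =a=> p4
  p4 = rec X. a.(a.0 + b.X + a.a.X) ⊢ =a=> p1
Reachable graph of Q (4 states):
  q0 = rec X. a.(a.0 + b.X + a.a.X) ⊢ =a=> q1
  q1 = a.0 + b.(rec X. a.(a.0 + b.X + a.a.X)) + a.a.(rec X. a.(a.0 + b.X + a.a.X)) ⊢ =a=> q2, =a=> q3, =b=> q0
  q2 = 0 ⊢ ·
  q3 = a.(rec X. a.(a.0 + b.X + a.a.X)) ⊢ =a=> q0
Bisimilarity quotient blocks:
  B0 = {p0, p4, q0}
  B1 = {p1, q1}
  B2 = {p2, q2}
  B3 = {p3, q3}
p0 ∈ B0, q0 ∈ B0 → same block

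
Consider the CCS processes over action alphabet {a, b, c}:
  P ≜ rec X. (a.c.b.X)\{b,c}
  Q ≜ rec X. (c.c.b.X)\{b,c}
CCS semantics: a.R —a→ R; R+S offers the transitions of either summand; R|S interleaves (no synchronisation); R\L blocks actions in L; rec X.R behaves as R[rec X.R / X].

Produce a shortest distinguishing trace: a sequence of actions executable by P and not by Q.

a

Reachable graph of P (2 states):
  s0 = rec X. (a.c.b.X)\{b,c} :: --a--▸ s1
  s1 = (c.b.(rec X. (a.c.b.X)\{b,c}))\{b,c} :: deadlocked
Reachable graph of Q (1 states):
  t0 = rec X. (c.c.b.X)\{b,c} :: deadlocked
Executing a from P (initial set {s0}):
  after a @ step 1: {s1}
  P completes σ.
Executing a from Q (initial set {t0}):
  after a @ step 1: ∅  — Q cannot continue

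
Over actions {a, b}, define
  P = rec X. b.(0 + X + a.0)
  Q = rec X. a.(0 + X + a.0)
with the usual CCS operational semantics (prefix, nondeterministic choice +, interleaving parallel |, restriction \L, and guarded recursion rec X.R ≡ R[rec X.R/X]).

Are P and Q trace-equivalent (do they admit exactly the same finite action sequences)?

LTS(P): 3 reachable states
  m0 = rec X. b.(0 + X + a.0) | =b=> m1
  m1 = 0 + (rec X. b.(0 + X + a.0)) + a.0 | =a=> m2, =b=> m1
  m2 = 0 | ·
LTS(Q): 3 reachable states
  n0 = rec X. a.(0 + X + a.0) | =a=> n1
  n1 = 0 + (rec X. a.(0 + X + a.0)) + a.0 | =a=> n1, =a=> n2
  n2 = 0 | ·
Executing b from P (initial set {m0}):
  after b @ step 1: {m1}
  ✓ P
Executing b from Q (initial set {n0}):
  after b @ step 1: ∅ (Q stuck)

NO — witness ⟨b⟩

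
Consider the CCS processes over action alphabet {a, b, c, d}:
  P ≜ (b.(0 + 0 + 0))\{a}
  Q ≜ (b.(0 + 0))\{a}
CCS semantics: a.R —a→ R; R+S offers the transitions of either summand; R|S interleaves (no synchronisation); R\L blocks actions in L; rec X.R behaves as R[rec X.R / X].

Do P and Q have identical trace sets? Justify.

trace-equivalent

Reachable graph of P (2 states):
  s0 = (b.(0 + 0 + 0))\{a} ⊢ -b-> s1
  s1 = (0 + 0 + 0)\{a} ⊢ (no moves)
Reachable graph of Q (2 states):
  t0 = (b.(0 + 0))\{a} ⊢ -b-> t1
  t1 = (0 + 0)\{a} ⊢ (no moves)
Partition-refinement fixed point:
  B0 = {s0, t0}
  B1 = {s1, t1}
s0 ∈ B0, t0 ∈ B0 → same block
Bisimilar ⇒ trace-equivalent.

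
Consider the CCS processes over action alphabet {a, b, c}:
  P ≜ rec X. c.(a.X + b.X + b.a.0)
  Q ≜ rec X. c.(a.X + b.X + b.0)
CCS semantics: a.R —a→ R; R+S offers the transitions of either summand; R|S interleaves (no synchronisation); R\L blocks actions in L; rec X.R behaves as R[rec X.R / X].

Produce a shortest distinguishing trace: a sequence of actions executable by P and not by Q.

cba

Reachable graph of P (4 states):
  p0 = rec X. c.(a.X + b.X + b.a.0) ⊢ ··c··> p1
  p1 = a.(rec X. c.(a.X + b.X + b.a.0)) + b.(rec X. c.(a.X + b.X + b.a.0)) + b.a.0 ⊢ ··a··> p0, ··b··> p0, ··b··> p2
  p2 = a.0 ⊢ ··a··> p3
  p3 = 0 ⊢ ·
Reachable graph of Q (3 states):
  q0 = rec X. c.(a.X + b.X + b.0) ⊢ ··c··> q1
  q1 = a.(rec X. c.(a.X + b.X + b.0)) + b.(rec X. c.(a.X + b.X + b.0)) + b.0 ⊢ ··a··> q0, ··b··> q0, ··b··> q2
  q2 = 0 ⊢ ·
Trace ⟨cba⟩ through P, begin at {p0}:
  [1] c ⇒ {p1}
  [2] b ⇒ {p0, p2}
  [3] a ⇒ {p3}
  ✓ P
Trace ⟨cba⟩ through Q, begin at {q0}:
  [1] c ⇒ {q1}
  [2] b ⇒ {q0, q2}
  [3] a ⇒ ∅ (Q stuck)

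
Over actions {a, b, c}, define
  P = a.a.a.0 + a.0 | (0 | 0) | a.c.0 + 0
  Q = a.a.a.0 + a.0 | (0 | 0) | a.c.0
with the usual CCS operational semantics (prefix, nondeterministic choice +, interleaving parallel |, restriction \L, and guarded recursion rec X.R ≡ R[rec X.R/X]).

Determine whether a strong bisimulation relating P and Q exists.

P ~ Q

Reachable graph of P (9 states):
  p0 = a.a.a.0 + a.0 | (0 | 0) | a.c.0 + 0 has moves --a--▸ p1, --a--▸ p2, --a--▸ p3
  p1 = 0 | (0 | 0) | a.c.0 has moves --a--▸ p4
  p2 = a.0 | (0 | 0) | c.0 has moves --a--▸ p4, --c--▸ p5
  p3 = a.a.0 has moves --a--▸ p6
  p4 = 0 | (0 | 0) | c.0 has moves --c--▸ p7
  p5 = a.0 | (0 | 0) | 0 has moves --a--▸ p7
  p6 = a.0 has moves --a--▸ p8
  p7 = 0 | (0 | 0) | 0 has moves (no moves)
  p8 = 0 has moves (no moves)
Reachable graph of Q (9 states):
  q0 = a.a.a.0 + a.0 | (0 | 0) | a.c.0 has moves --a--▸ q1, --a--▸ q2, --a--▸ q3
  q1 = 0 | (0 | 0) | a.c.0 has moves --a--▸ q4
  q2 = a.0 | (0 | 0) | c.0 has moves --a--▸ q4, --c--▸ q5
  q3 = a.a.0 has moves --a--▸ q6
  q4 = 0 | (0 | 0) | c.0 has moves --c--▸ q7
  q5 = a.0 | (0 | 0) | 0 has moves --a--▸ q7
  q6 = a.0 has moves --a--▸ q8
  q7 = 0 | (0 | 0) | 0 has moves (no moves)
  q8 = 0 has moves (no moves)
Coarsest stable partition (strong bisimilarity classes):
  B0 = {p0, q0}
  B1 = {p1, q1}
  B2 = {p4, q4}
  B3 = {p7, p8, q7, q8}
  B4 = {p3, q3}
  B5 = {p5, p6, q5, q6}
  B6 = {p2, q2}
p0 ∈ B0, q0 ∈ B0 → same block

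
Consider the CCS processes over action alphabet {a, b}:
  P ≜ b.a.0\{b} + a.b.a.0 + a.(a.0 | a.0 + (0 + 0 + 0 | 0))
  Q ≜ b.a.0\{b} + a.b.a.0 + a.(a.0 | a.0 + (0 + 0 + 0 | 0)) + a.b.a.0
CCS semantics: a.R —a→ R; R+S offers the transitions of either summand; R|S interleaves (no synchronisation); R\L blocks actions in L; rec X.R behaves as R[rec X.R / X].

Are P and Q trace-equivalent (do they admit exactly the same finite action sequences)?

trace-equivalent

Reachable graph of P (10 states):
  s0 = b.a.0\{b} + a.b.a.0 + a.(a.0 | a.0 + (0 + 0 + 0 | 0)) | —a→ s1, —a→ s2, —b→ s3
  s1 = a.0 | a.0 + (0 + 0 + 0 | 0) | —a→ s4, —a→ s5
  s2 = b.a.0 | —b→ s6
  s3 = a.0\{b} | —a→ s7
  s4 = 0 | a.0 | —a→ s8
  s5 = a.0 | 0 | —a→ s8
  s6 = a.0 | —a→ s9
  s7 = 0\{b} | ∅
  s8 = 0 | 0 | ∅
  s9 = 0 | ∅
Reachable graph of Q (10 states):
  t0 = b.a.0\{b} + a.b.a.0 + a.(a.0 | a.0 + (0 + 0 + 0 | 0)) + a.b.a.0 | —a→ t1, —a→ t2, —b→ t3
  t1 = a.0 | a.0 + (0 + 0 + 0 | 0) | —a→ t4, —a→ t5
  t2 = b.a.0 | —b→ t6
  t3 = a.0\{b} | —a→ t7
  t4 = 0 | a.0 | —a→ t8
  t5 = a.0 | 0 | —a→ t8
  t6 = a.0 | —a→ t9
  t7 = 0\{b} | ∅
  t8 = 0 | 0 | ∅
  t9 = 0 | ∅
Partition-refinement fixed point:
  B0 = {s0, t0}
  B1 = {s3, s4, s5, s6, t3, t4, t5, t6}
  B2 = {s7, s8, s9, t7, t8, t9}
  B3 = {s1, t1}
  B4 = {s2, t2}
s0 ∈ B0, t0 ∈ B0 → same block
Bisimilar ⇒ trace-equivalent.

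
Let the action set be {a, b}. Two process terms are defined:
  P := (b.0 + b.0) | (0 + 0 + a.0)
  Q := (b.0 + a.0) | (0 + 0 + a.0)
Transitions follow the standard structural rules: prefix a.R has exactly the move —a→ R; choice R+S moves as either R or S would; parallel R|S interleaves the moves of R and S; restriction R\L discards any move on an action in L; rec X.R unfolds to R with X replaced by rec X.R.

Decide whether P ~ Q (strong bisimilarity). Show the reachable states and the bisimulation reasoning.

not bisimilar

P's transition system — 4 states:
  u0 = (b.0 + b.0) | (0 + 0 + a.0) has moves ··a··> u1, ··b··> u2
  u1 = (b.0 + b.0) | 0 has moves ··b··> u3
  u2 = 0 | (0 + 0 + a.0) has moves ··a··> u3
  u3 = 0 | 0 has moves deadlocked
Q's transition system — 4 states:
  v0 = (b.0 + a.0) | (0 + 0 + a.0) has moves ··a··> v1, ··a··> v2, ··b··> v2
  v1 = (b.0 + a.0) | 0 has moves ··a··> v3, ··b··> v3
  v2 = 0 | (0 + 0 + a.0) has moves ··a··> v3
  v3 = 0 | 0 has moves deadlocked
Coarsest stable partition (strong bisimilarity classes):
  B0 = {u0}
  B1 = {u1}
  B2 = {u3, v3}
  B3 = {u2, v2}
  B4 = {v0}
  B5 = {v1}
u0 ∈ B0, v0 ∈ B4 → different blocks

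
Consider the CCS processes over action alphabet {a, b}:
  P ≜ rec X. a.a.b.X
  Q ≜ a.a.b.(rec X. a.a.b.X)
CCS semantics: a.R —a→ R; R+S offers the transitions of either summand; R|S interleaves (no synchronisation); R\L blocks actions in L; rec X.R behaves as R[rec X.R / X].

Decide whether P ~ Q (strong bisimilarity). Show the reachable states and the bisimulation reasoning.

LTS(P): 3 reachable states
  m0 = rec X. a.a.b.X → —a→ m1
  m1 = a.b.(rec X. a.a.b.X) → —a→ m2
  m2 = b.(rec X. a.a.b.X) → —b→ m0
LTS(Q): 4 reachable states
  n0 = a.a.b.(rec X. a.a.b.X) → —a→ n1
  n1 = a.b.(rec X. a.a.b.X) → —a→ n2
  n2 = b.(rec X. a.a.b.X) → —b→ n3
  n3 = rec X. a.a.b.X → —a→ n1
Bisimilarity quotient blocks:
  B0 = {m0, n0, n3}
  B1 = {m1, n1}
  B2 = {m2, n2}
m0 ∈ B0, n0 ∈ B0 → same block

YES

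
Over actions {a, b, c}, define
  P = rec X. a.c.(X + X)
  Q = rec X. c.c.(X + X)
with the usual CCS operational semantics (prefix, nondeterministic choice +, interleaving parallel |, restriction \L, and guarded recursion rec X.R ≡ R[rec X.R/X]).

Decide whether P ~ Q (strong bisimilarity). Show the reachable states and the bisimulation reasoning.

Reachable graph of P (3 states):
  u0 = rec X. a.c.(X + X) | ··a··> u1
  u1 = c.((rec X. a.c.(X + X)) + (rec X. a.c.(X + X))) | ··c··> u2
  u2 = (rec X. a.c.(X + X)) + (rec X. a.c.(X + X)) | ··a··> u1
Reachable graph of Q (3 states):
  v0 = rec X. c.c.(X + X) | ··c··> v1
  v1 = c.((rec X. c.c.(X + X)) + (rec X. c.c.(X + X))) | ··c··> v2
  v2 = (rec X. c.c.(X + X)) + (rec X. c.c.(X + X)) | ··c··> v1
Partition-refinement fixed point:
  B0 = {u0, u2}
  B1 = {u1}
  B2 = {v0, v1, v2}
u0 ∈ B0, v0 ∈ B2 → different blocks

not bisimilar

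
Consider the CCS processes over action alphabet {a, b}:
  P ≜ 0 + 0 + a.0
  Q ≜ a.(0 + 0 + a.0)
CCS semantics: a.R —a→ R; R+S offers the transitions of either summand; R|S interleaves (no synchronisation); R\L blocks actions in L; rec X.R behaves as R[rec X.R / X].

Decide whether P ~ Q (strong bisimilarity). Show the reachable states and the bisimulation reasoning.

P's transition system — 2 states:
  p0 = 0 + 0 + a.0 ⊢ --a--▸ p1
  p1 = 0 ⊢ ∅
Q's transition system — 3 states:
  q0 = a.(0 + 0 + a.0) ⊢ --a--▸ q1
  q1 = 0 + 0 + a.0 ⊢ --a--▸ q2
  q2 = 0 ⊢ ∅
Coarsest stable partition (strong bisimilarity classes):
  B0 = {p0, q1}
  B1 = {p1, q2}
  B2 = {q0}
p0 ∈ B0, q0 ∈ B2 → different blocks

P ≁ Q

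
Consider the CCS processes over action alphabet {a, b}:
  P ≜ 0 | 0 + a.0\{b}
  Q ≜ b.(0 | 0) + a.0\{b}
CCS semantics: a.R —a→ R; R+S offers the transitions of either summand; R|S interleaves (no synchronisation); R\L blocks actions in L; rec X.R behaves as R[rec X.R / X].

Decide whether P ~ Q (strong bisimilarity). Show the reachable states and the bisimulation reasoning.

Reachable graph of P (2 states):
  u0 = 0 | 0 + a.0\{b} ⊢ —a→ u1
  u1 = 0\{b} ⊢ (no moves)
Reachable graph of Q (3 states):
  v0 = b.(0 | 0) + a.0\{b} ⊢ —a→ v1, —b→ v2
  v1 = 0\{b} ⊢ (no moves)
  v2 = 0 | 0 ⊢ (no moves)
Partition-refinement fixed point:
  B0 = {u0}
  B1 = {u1, v1, v2}
  B2 = {v0}
u0 ∈ B0, v0 ∈ B2 → different blocks

NO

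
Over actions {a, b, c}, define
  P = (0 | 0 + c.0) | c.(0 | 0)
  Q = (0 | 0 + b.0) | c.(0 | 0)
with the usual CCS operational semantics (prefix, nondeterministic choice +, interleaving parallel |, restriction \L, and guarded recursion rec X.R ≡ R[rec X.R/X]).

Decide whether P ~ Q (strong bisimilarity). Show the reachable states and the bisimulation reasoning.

LTS(P): 4 reachable states
  p0 = (0 | 0 + c.0) | c.(0 | 0) has moves ··c··> p1, ··c··> p2
  p1 = (0 | 0 + c.0) | (0 | 0) has moves ··c··> p3
  p2 = 0 | c.(0 | 0) has moves ··c··> p3
  p3 = 0 | (0 | 0) has moves ·
LTS(Q): 4 reachable states
  q0 = (0 | 0 + b.0) | c.(0 | 0) has moves ··b··> q1, ··c··> q2
  q1 = 0 | c.(0 | 0) has moves ··c··> q3
  q2 = (0 | 0 + b.0) | (0 | 0) has moves ··b··> q3
  q3 = 0 | (0 | 0) has moves ·
Coarsest stable partition (strong bisimilarity classes):
  B0 = {p0}
  B1 = {p1, p2, q1}
  B2 = {p3, q3}
  B3 = {q0}
  B4 = {q2}
p0 ∈ B0, q0 ∈ B3 → different blocks

not bisimilar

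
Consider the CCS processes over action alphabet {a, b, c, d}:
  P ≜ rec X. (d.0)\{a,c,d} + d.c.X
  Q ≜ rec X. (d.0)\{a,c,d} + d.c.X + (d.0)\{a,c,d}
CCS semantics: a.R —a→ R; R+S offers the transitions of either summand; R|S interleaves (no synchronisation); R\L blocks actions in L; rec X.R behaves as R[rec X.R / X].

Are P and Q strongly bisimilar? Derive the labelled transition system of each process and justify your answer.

P's transition system — 2 states:
  p0 = rec X. (d.0)\{a,c,d} + d.c.X ⊢ —d→ p1
  p1 = c.(rec X. (d.0)\{a,c,d} + d.c.X) ⊢ —c→ p0
Q's transition system — 2 states:
  q0 = rec X. (d.0)\{a,c,d} + d.c.X + (d.0)\{a,c,d} ⊢ —d→ q1
  q1 = c.(rec X. (d.0)\{a,c,d} + d.c.X + (d.0)\{a,c,d}) ⊢ —c→ q0
Partition-refinement fixed point:
  B0 = {p0, q0}
  B1 = {p1, q1}
p0 ∈ B0, q0 ∈ B0 → same block

YES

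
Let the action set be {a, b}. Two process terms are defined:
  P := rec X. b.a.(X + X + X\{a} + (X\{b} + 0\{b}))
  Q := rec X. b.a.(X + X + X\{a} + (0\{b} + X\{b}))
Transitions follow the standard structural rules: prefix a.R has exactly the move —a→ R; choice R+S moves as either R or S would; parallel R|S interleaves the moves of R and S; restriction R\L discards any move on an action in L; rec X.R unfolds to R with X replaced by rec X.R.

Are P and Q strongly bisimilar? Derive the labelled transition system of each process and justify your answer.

YES

LTS(P): 4 reachable states
  m0 = rec X. b.a.(X + X + X\{a} + (X\{b} + 0\{b})) | —b→ m1
  m1 = a.((rec X. b.a.(X + X + X\{a} + (X\{b} + 0\{b}))) + (rec X. b.a.(X + X + X\{a} + (X\{b} + 0\{b}))) + (rec X. b.a.(X + X + X\{a} + (X\{b} + 0\{b})))\{a} + ((rec X. b.a.(X + X + X\{a} + (X\{b} + 0\{b})))\{b} + 0\{b})) | —a→ m2
  m2 = (rec X. b.a.(X + X + X\{a} + (X\{b} + 0\{b}))) + (rec X. b.a.(X + X + X\{a} + (X\{b} + 0\{b}))) + (rec X. b.a.(X + X + X\{a} + (X\{b} + 0\{b})))\{a} + ((rec X. b.a.(X + X + X\{a} + (X\{b} + 0\{b})))\{b} + 0\{b}) | —b→ m1, —b→ m3
  m3 = (a.((rec X. b.a.(X + X + X\{a} + (X\{b} + 0\{b}))) + (rec X. b.a.(X + X + X\{a} + (X\{b} + 0\{b}))) + (rec X. b.a.(X + X + X\{a} + (X\{b} + 0\{b})))\{a} + ((rec X. b.a.(X + X + X\{a} + (X\{b} + 0\{b})))\{b} + 0\{b})))\{a} | stopped
LTS(Q): 4 reachable states
  n0 = rec X. b.a.(X + X + X\{a} + (0\{b} + X\{b})) | —b→ n1
  n1 = a.((rec X. b.a.(X + X + X\{a} + (0\{b} + X\{b}))) + (rec X. b.a.(X + X + X\{a} + (0\{b} + X\{b}))) + (rec X. b.a.(X + X + X\{a} + (0\{b} + X\{b})))\{a} + (0\{b} + (rec X. b.a.(X + X + X\{a} + (0\{b} + X\{b})))\{b})) | —a→ n2
  n2 = (rec X. b.a.(X + X + X\{a} + (0\{b} + X\{b}))) + (rec X. b.a.(X + X + X\{a} + (0\{b} + X\{b}))) + (rec X. b.a.(X + X + X\{a} + (0\{b} + X\{b})))\{a} + (0\{b} + (rec X. b.a.(X + X + X\{a} + (0\{b} + X\{b})))\{b}) | —b→ n1, —b→ n3
  n3 = (a.((rec X. b.a.(X + X + X\{a} + (0\{b} + X\{b}))) + (rec X. b.a.(X + X + X\{a} + (0\{b} + X\{b}))) + (rec X. b.a.(X + X + X\{a} + (0\{b} + X\{b})))\{a} + (0\{b} + (rec X. b.a.(X + X + X\{a} + (0\{b} + X\{b})))\{b})))\{a} | stopped
Coarsest stable partition (strong bisimilarity classes):
  B0 = {m0, n0}
  B1 = {m1, n1}
  B2 = {m2, n2}
  B3 = {m3, n3}
m0 ∈ B0, n0 ∈ B0 → same block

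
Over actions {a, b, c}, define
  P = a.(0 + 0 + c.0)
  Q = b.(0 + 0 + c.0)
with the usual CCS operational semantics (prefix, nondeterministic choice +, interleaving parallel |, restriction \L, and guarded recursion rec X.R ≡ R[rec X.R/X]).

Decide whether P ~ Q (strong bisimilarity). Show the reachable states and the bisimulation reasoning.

P's transition system — 3 states:
  m0 = a.(0 + 0 + c.0) | —a→ m1
  m1 = 0 + 0 + c.0 | —c→ m2
  m2 = 0 | (no moves)
Q's transition system — 3 states:
  n0 = b.(0 + 0 + c.0) | —b→ n1
  n1 = 0 + 0 + c.0 | —c→ n2
  n2 = 0 | (no moves)
Bisimilarity quotient blocks:
  B0 = {m0}
  B1 = {m1, n1}
  B2 = {m2, n2}
  B3 = {n0}
m0 ∈ B0, n0 ∈ B3 → different blocks

P ≁ Q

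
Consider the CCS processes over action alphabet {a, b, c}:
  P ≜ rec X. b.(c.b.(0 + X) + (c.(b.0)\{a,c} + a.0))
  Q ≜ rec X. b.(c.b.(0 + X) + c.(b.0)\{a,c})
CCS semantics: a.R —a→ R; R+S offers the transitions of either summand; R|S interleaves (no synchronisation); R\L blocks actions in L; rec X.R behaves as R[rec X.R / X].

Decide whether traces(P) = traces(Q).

LTS(P): 7 reachable states
  p0 = rec X. b.(c.b.(0 + X) + (c.(b.0)\{a,c} + a.0)) ⊢ =b=> p1
  p1 = c.b.(0 + (rec X. b.(c.b.(0 + X) + (c.(b.0)\{a,c} + a.0)))) + (c.(b.0)\{a,c} + a.0) ⊢ =a=> p2, =c=> p3, =c=> p4
  p2 = 0 ⊢ stopped
  p3 = (b.0)\{a,c} ⊢ =b=> p5
  p4 = b.(0 + (rec X. b.(c.b.(0 + X) + (c.(b.0)\{a,c} + a.0)))) ⊢ =b=> p6
  p5 = 0\{a,c} ⊢ stopped
  p6 = 0 + (rec X. b.(c.b.(0 + X) + (c.(b.0)\{a,c} + a.0))) ⊢ =b=> p1
LTS(Q): 6 reachable states
  q0 = rec X. b.(c.b.(0 + X) + c.(b.0)\{a,c}) ⊢ =b=> q1
  q1 = c.b.(0 + (rec X. b.(c.b.(0 + X) + c.(b.0)\{a,c}))) + c.(b.0)\{a,c} ⊢ =c=> q2, =c=> q3
  q2 = (b.0)\{a,c} ⊢ =b=> q4
  q3 = b.(0 + (rec X. b.(c.b.(0 + X) + c.(b.0)\{a,c}))) ⊢ =b=> q5
  q4 = 0\{a,c} ⊢ stopped
  q5 = 0 + (rec X. b.(c.b.(0 + X) + c.(b.0)\{a,c})) ⊢ =b=> q1
Run σ = ⟨ba⟩ on P: start {p0}
  [1] b ⇒ {p1}
  [2] a ⇒ {p2}
  — P admits the full trace.
Run σ = ⟨ba⟩ on Q: start {q0}
  [1] b ⇒ {q1}
  [2] a ⇒ ∅ (Q stuck)

NO — witness ⟨ba⟩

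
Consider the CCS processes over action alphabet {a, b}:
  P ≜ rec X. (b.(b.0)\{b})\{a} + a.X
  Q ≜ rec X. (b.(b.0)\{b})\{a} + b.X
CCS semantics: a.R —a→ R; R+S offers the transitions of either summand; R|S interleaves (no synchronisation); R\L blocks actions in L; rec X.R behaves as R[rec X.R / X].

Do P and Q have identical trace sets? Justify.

NO — witness ⟨a⟩

LTS(P): 2 reachable states
  p0 = rec X. (b.(b.0)\{b})\{a} + a.X → =a=> p0, =b=> p1
  p1 = (b.0)\{b}\{a} → ∅
LTS(Q): 2 reachable states
  q0 = rec X. (b.(b.0)\{b})\{a} + b.X → =b=> q0, =b=> q1
  q1 = (b.0)\{b}\{a} → ∅
Run σ = ⟨a⟩ on P: start {p0}
  step 1 (a): {p0}
  — P admits the full trace.
Run σ = ⟨a⟩ on Q: start {q0}
  step 1 (a): no successor for Q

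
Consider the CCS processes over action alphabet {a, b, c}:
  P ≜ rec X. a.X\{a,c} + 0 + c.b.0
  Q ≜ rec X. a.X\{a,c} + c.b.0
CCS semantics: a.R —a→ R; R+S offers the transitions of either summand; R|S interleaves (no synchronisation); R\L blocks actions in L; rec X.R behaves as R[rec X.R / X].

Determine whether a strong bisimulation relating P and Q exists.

P ~ Q

LTS(P): 4 reachable states
  u0 = rec X. a.X\{a,c} + 0 + c.b.0 ⊢ ··a··> u1, ··c··> u2
  u1 = (rec X. a.X\{a,c} + 0 + c.b.0)\{a,c} ⊢ stopped
  u2 = b.0 ⊢ ··b··> u3
  u3 = 0 ⊢ stopped
LTS(Q): 4 reachable states
  v0 = rec X. a.X\{a,c} + c.b.0 ⊢ ··a··> v1, ··c··> v2
  v1 = (rec X. a.X\{a,c} + c.b.0)\{a,c} ⊢ stopped
  v2 = b.0 ⊢ ··b··> v3
  v3 = 0 ⊢ stopped
Partition-refinement fixed point:
  B0 = {u0, v0}
  B1 = {u1, u3, v1, v3}
  B2 = {u2, v2}
u0 ∈ B0, v0 ∈ B0 → same block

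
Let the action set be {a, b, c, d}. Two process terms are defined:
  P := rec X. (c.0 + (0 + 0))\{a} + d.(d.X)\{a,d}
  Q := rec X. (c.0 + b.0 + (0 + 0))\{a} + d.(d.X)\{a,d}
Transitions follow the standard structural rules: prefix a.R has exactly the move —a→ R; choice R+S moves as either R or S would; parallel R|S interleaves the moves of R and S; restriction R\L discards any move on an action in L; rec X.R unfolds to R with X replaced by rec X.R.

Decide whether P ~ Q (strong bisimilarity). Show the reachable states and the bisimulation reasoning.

LTS(P): 3 reachable states
  p0 = rec X. (c.0 + (0 + 0))\{a} + d.(d.X)\{a,d} :: ··c··> p1, ··d··> p2
  p1 = 0\{a} :: stopped
  p2 = (d.(rec X. (c.0 + (0 + 0))\{a} + d.(d.X)\{a,d}))\{a,d} :: stopped
LTS(Q): 3 reachable states
  q0 = rec X. (c.0 + b.0 + (0 + 0))\{a} + d.(d.X)\{a,d} :: ··b··> q1, ··c··> q1, ··d··> q2
  q1 = 0\{a} :: stopped
  q2 = (d.(rec X. (c.0 + b.0 + (0 + 0))\{a} + d.(d.X)\{a,d}))\{a,d} :: stopped
Bisimilarity quotient blocks:
  B0 = {p0}
  B1 = {p1, p2, q1, q2}
  B2 = {q0}
p0 ∈ B0, q0 ∈ B2 → different blocks

not bisimilar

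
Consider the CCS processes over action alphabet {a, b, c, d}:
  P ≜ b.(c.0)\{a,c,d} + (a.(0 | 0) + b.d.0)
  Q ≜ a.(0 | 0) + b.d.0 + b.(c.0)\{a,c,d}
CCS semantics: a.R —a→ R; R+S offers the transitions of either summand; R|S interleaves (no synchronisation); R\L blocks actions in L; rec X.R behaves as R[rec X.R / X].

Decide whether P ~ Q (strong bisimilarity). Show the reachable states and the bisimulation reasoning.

LTS(P): 5 reachable states
  s0 = b.(c.0)\{a,c,d} + (a.(0 | 0) + b.d.0) → ··a··> s1, ··b··> s2, ··b··> s3
  s1 = 0 | 0 → deadlocked
  s2 = (c.0)\{a,c,d} → deadlocked
  s3 = d.0 → ··d··> s4
  s4 = 0 → deadlocked
LTS(Q): 5 reachable states
  t0 = a.(0 | 0) + b.d.0 + b.(c.0)\{a,c,d} → ··a··> t1, ··b··> t2, ··b··> t3
  t1 = 0 | 0 → deadlocked
  t2 = (c.0)\{a,c,d} → deadlocked
  t3 = d.0 → ··d··> t4
  t4 = 0 → deadlocked
Partition-refinement fixed point:
  B0 = {s0, t0}
  B1 = {s1, s2, s4, t1, t2, t4}
  B2 = {s3, t3}
s0 ∈ B0, t0 ∈ B0 → same block

P ~ Q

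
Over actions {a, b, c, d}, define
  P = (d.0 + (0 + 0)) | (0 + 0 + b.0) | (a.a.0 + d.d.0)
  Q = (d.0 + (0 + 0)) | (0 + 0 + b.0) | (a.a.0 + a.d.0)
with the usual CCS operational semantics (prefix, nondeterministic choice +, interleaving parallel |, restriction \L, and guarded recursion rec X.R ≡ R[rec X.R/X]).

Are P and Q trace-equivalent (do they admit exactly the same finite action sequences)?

trace-distinct — witness ⟨dd⟩

Reachable graph of P (16 states):
  m0 = (d.0 + (0 + 0)) | (0 + 0 + b.0) | (a.a.0 + d.d.0) | —a→ m1, —b→ m2, —d→ m3, —d→ m4
  m1 = (d.0 + (0 + 0)) | (0 + 0 + b.0) | a.0 | —a→ m5, —b→ m6, —d→ m7
  m2 = (d.0 + (0 + 0)) | 0 | (a.a.0 + d.d.0) | —a→ m6, —d→ m8, —d→ m9
  m3 = (d.0 + (0 + 0)) | (0 + 0 + b.0) | d.0 | —b→ m8, —d→ m10, —d→ m5
  m4 = 0 | (0 + 0 + b.0) | (a.a.0 + d.d.0) | —a→ m7, —b→ m9, —d→ m10
  m5 = (d.0 + (0 + 0)) | (0 + 0 + b.0) | 0 | —b→ m11, —d→ m12
  m6 = (d.0 + (0 + 0)) | 0 | a.0 | —a→ m11, —d→ m13
  m7 = 0 | (0 + 0 + b.0) | a.0 | —a→ m12, —b→ m13
  m8 = (d.0 + (0 + 0)) | 0 | d.0 | —d→ m11, —d→ m14
  m9 = 0 | 0 | (a.a.0 + d.d.0) | —a→ m13, —d→ m14
  m10 = 0 | (0 + 0 + b.0) | d.0 | —b→ m14, —d→ m12
  m11 = (d.0 + (0 + 0)) | 0 | 0 | —d→ m15
  m12 = 0 | (0 + 0 + b.0) | 0 | —b→ m15
  m13 = 0 | 0 | a.0 | —a→ m15
  m14 = 0 | 0 | d.0 | —d→ m15
  m15 = 0 | 0 | 0 | (no moves)
Reachable graph of Q (16 states):
  n0 = (d.0 + (0 + 0)) | (0 + 0 + b.0) | (a.a.0 + a.d.0) | —a→ n1, —a→ n2, —b→ n3, —d→ n4
  n1 = (d.0 + (0 + 0)) | (0 + 0 + b.0) | a.0 | —a→ n5, —b→ n6, —d→ n7
  n2 = (d.0 + (0 + 0)) | (0 + 0 + b.0) | d.0 | —b→ n8, —d→ n5, —d→ n9
  n3 = (d.0 + (0 + 0)) | 0 | (a.a.0 + a.d.0) | —a→ n6, —a→ n8, —d→ n10
  n4 = 0 | (0 + 0 + b.0) | (a.a.0 + a.d.0) | —a→ n7, —a→ n9, —b→ n10
  n5 = (d.0 + (0 + 0)) | (0 + 0 + b.0) | 0 | —b→ n11, —d→ n12
  n6 = (d.0 + (0 + 0)) | 0 | a.0 | —a→ n11, —d→ n13
  n7 = 0 | (0 + 0 + b.0) | a.0 | —a→ n12, —b→ n13
  n8 = (d.0 + (0 + 0)) | 0 | d.0 | —d→ n11, —d→ n14
  n9 = 0 | (0 + 0 + b.0) | d.0 | —b→ n14, —d→ n12
  n10 = 0 | 0 | (a.a.0 + a.d.0) | —a→ n13, —a→ n14
  n11 = (d.0 + (0 + 0)) | 0 | 0 | —d→ n15
  n12 = 0 | (0 + 0 + b.0) | 0 | —b→ n15
  n13 = 0 | 0 | a.0 | —a→ n15
  n14 = 0 | 0 | d.0 | —d→ n15
  n15 = 0 | 0 | 0 | (no moves)
Executing dd from P (initial set {m0}):
  [1] d ⇒ {m3, m4}
  [2] d ⇒ {m10, m5}
  ✓ P
Executing dd from Q (initial set {n0}):
  [1] d ⇒ {n4}
  [2] d ⇒ ∅  — Q cannot continue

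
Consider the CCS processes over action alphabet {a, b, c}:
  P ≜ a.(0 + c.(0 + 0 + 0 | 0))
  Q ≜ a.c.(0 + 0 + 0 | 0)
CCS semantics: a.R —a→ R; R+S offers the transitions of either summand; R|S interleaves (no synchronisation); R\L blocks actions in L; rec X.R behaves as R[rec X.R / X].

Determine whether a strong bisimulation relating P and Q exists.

LTS(P): 3 reachable states
  m0 = a.(0 + c.(0 + 0 + 0 | 0)) has moves =a=> m1
  m1 = 0 + c.(0 + 0 + 0 | 0) has moves =c=> m2
  m2 = 0 + 0 + 0 | 0 has moves (no moves)
LTS(Q): 3 reachable states
  n0 = a.c.(0 + 0 + 0 | 0) has moves =a=> n1
  n1 = c.(0 + 0 + 0 | 0) has moves =c=> n2
  n2 = 0 + 0 + 0 | 0 has moves (no moves)
Bisimilarity quotient blocks:
  B0 = {m0, n0}
  B1 = {m1, n1}
  B2 = {m2, n2}
m0 ∈ B0, n0 ∈ B0 → same block

bisimilar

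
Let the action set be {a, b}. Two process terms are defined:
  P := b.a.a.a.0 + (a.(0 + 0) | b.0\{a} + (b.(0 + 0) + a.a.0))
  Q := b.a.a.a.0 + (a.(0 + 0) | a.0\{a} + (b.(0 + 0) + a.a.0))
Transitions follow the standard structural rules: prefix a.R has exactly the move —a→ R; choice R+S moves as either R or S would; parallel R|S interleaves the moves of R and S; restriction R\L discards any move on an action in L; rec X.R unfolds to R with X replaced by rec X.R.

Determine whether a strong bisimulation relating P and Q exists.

P's transition system — 9 states:
  s0 = b.a.a.a.0 + (a.(0 + 0) | b.0\{a} + (b.(0 + 0) + a.a.0)) → =a=> s1, =a=> s2, =b=> s3, =b=> s4, =b=> s5
  s1 = (0 + 0) | b.0\{a} → =b=> s6
  s2 = a.0 → =a=> s7
  s3 = 0 + 0 → (no moves)
  s4 = a.(0 + 0) | 0\{a} → =a=> s6
  s5 = a.a.a.0 → =a=> s8
  s6 = (0 + 0) | 0\{a} → (no moves)
  s7 = 0 → (no moves)
  s8 = a.a.0 → =a=> s2
Q's transition system — 9 states:
  t0 = b.a.a.a.0 + (a.(0 + 0) | a.0\{a} + (b.(0 + 0) + a.a.0)) → =a=> t1, =a=> t2, =a=> t3, =b=> t4, =b=> t5
  t1 = (0 + 0) | a.0\{a} → =a=> t6
  t2 = a.(0 + 0) | 0\{a} → =a=> t6
  t3 = a.0 → =a=> t7
  t4 = 0 + 0 → (no moves)
  t5 = a.a.a.0 → =a=> t8
  t6 = (0 + 0) | 0\{a} → (no moves)
  t7 = 0 → (no moves)
  t8 = a.a.0 → =a=> t3
Coarsest stable partition (strong bisimilarity classes):
  B0 = {s0}
  B1 = {s1}
  B2 = {s3, s6, s7, t4, t6, t7}
  B3 = {s2, s4, t1, t2, t3}
  B4 = {s5, t5}
  B5 = {s8, t8}
  B6 = {t0}
s0 ∈ B0, t0 ∈ B6 → different blocks

not bisimilar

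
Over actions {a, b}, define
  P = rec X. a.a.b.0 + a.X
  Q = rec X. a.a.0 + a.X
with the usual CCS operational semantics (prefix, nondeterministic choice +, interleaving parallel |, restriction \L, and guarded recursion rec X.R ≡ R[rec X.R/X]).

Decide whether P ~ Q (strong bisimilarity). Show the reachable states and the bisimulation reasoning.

P ≁ Q

P's transition system — 4 states:
  u0 = rec X. a.a.b.0 + a.X → =a=> u0, =a=> u1
  u1 = a.b.0 → =a=> u2
  u2 = b.0 → =b=> u3
  u3 = 0 → stopped
Q's transition system — 3 states:
  v0 = rec X. a.a.0 + a.X → =a=> v0, =a=> v1
  v1 = a.0 → =a=> v2
  v2 = 0 → stopped
Partition-refinement fixed point:
  B0 = {u0}
  B1 = {u1}
  B2 = {u2}
  B3 = {u3, v2}
  B4 = {v0}
  B5 = {v1}
u0 ∈ B0, v0 ∈ B4 → different blocks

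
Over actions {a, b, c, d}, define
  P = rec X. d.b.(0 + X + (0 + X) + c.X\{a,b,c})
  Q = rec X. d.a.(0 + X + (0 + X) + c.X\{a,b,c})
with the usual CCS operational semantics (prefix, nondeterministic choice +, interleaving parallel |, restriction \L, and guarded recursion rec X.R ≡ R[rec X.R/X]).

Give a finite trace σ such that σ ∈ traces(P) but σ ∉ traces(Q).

Reachable graph of P (5 states):
  u0 = rec X. d.b.(0 + X + (0 + X) + c.X\{a,b,c}) | —d→ u1
  u1 = b.(0 + (rec X. d.b.(0 + X + (0 + X) + c.X\{a,b,c})) + (0 + (rec X. d.b.(0 + X + (0 + X) + c.X\{a,b,c}))) + c.(rec X. d.b.(0 + X + (0 + X) + c.X\{a,b,c}))\{a,b,c}) | —b→ u2
  u2 = 0 + (rec X. d.b.(0 + X + (0 + X) + c.X\{a,b,c})) + (0 + (rec X. d.b.(0 + X + (0 + X) + c.X\{a,b,c}))) + c.(rec X. d.b.(0 + X + (0 + X) + c.X\{a,b,c}))\{a,b,c} | —c→ u3, —d→ u1
  u3 = (rec X. d.b.(0 + X + (0 + X) + c.X\{a,b,c}))\{a,b,c} | —d→ u4
  u4 = (b.(0 + (rec X. d.b.(0 + X + (0 + X) + c.X\{a,b,c})) + (0 + (rec X. d.b.(0 + X + (0 + X) + c.X\{a,b,c}))) + c.(rec X. d.b.(0 + X + (0 + X) + c.X\{a,b,c}))\{a,b,c}))\{a,b,c} | ∅
Reachable graph of Q (5 states):
  v0 = rec X. d.a.(0 + X + (0 + X) + c.X\{a,b,c}) | —d→ v1
  v1 = a.(0 + (rec X. d.a.(0 + X + (0 + X) + c.X\{a,b,c})) + (0 + (rec X. d.a.(0 + X + (0 + X) + c.X\{a,b,c}))) + c.(rec X. d.a.(0 + X + (0 + X) + c.X\{a,b,c}))\{a,b,c}) | —a→ v2
  v2 = 0 + (rec X. d.a.(0 + X + (0 + X) + c.X\{a,b,c})) + (0 + (rec X. d.a.(0 + X + (0 + X) + c.X\{a,b,c}))) + c.(rec X. d.a.(0 + X + (0 + X) + c.X\{a,b,c}))\{a,b,c} | —c→ v3, —d→ v1
  v3 = (rec X. d.a.(0 + X + (0 + X) + c.X\{a,b,c}))\{a,b,c} | —d→ v4
  v4 = (a.(0 + (rec X. d.a.(0 + X + (0 + X) + c.X\{a,b,c})) + (0 + (rec X. d.a.(0 + X + (0 + X) + c.X\{a,b,c}))) + c.(rec X. d.a.(0 + X + (0 + X) + c.X\{a,b,c}))\{a,b,c}))\{a,b,c} | ∅
Executing db from P (initial set {u0}):
  [1] d ⇒ {u1}
  [2] b ⇒ {u2}
  P completes σ.
Executing db from Q (initial set {v0}):
  [1] d ⇒ {v1}
  [2] b ⇒ ∅ (Q stuck)

db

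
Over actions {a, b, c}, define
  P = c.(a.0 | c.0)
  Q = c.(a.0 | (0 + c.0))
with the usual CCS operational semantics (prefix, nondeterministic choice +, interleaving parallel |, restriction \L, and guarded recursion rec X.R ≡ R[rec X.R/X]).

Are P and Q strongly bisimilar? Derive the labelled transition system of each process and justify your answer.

YES

LTS(P): 5 reachable states
  m0 = c.(a.0 | c.0) | —c→ m1
  m1 = a.0 | c.0 | —a→ m2, —c→ m3
  m2 = 0 | c.0 | —c→ m4
  m3 = a.0 | 0 | —a→ m4
  m4 = 0 | 0 | (no moves)
LTS(Q): 5 reachable states
  n0 = c.(a.0 | (0 + c.0)) | —c→ n1
  n1 = a.0 | (0 + c.0) | —a→ n2, —c→ n3
  n2 = 0 | (0 + c.0) | —c→ n4
  n3 = a.0 | 0 | —a→ n4
  n4 = 0 | 0 | (no moves)
Partition-refinement fixed point:
  B0 = {m0, n0}
  B1 = {m1, n1}
  B2 = {m3, n3}
  B3 = {m4, n4}
  B4 = {m2, n2}
m0 ∈ B0, n0 ∈ B0 → same block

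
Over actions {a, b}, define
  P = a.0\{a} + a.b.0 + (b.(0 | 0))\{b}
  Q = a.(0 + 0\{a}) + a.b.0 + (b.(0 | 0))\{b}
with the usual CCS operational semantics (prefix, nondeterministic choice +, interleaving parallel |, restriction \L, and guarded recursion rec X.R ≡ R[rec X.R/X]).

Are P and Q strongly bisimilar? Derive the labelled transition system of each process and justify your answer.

YES

Reachable graph of P (4 states):
  m0 = a.0\{a} + a.b.0 + (b.(0 | 0))\{b} :: --a--▸ m1, --a--▸ m2
  m1 = 0\{a} :: stopped
  m2 = b.0 :: --b--▸ m3
  m3 = 0 :: stopped
Reachable graph of Q (4 states):
  n0 = a.(0 + 0\{a}) + a.b.0 + (b.(0 | 0))\{b} :: --a--▸ n1, --a--▸ n2
  n1 = 0 + 0\{a} :: stopped
  n2 = b.0 :: --b--▸ n3
  n3 = 0 :: stopped
Coarsest stable partition (strong bisimilarity classes):
  B0 = {m0, n0}
  B1 = {m2, n2}
  B2 = {m1, m3, n1, n3}
m0 ∈ B0, n0 ∈ B0 → same block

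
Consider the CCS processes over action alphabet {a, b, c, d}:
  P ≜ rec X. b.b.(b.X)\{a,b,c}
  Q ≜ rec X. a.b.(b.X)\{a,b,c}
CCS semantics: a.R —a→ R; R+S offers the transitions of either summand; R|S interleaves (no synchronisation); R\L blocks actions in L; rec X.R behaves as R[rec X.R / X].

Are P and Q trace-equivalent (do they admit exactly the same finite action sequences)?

traces(P) ≠ traces(Q) — witness ⟨b⟩

P's transition system — 3 states:
  s0 = rec X. b.b.(b.X)\{a,b,c} has moves -b-> s1
  s1 = b.(b.(rec X. b.b.(b.X)\{a,b,c}))\{a,b,c} has moves -b-> s2
  s2 = (b.(rec X. b.b.(b.X)\{a,b,c}))\{a,b,c} has moves stopped
Q's transition system — 3 states:
  t0 = rec X. a.b.(b.X)\{a,b,c} has moves -a-> t1
  t1 = b.(b.(rec X. a.b.(b.X)\{a,b,c}))\{a,b,c} has moves -b-> t2
  t2 = (b.(rec X. a.b.(b.X)\{a,b,c}))\{a,b,c} has moves stopped
Trace ⟨b⟩ through P, begin at {s0}:
  step 1 (b): {s1}
  P completes σ.
Trace ⟨b⟩ through Q, begin at {t0}:
  step 1 (b): no successor for Q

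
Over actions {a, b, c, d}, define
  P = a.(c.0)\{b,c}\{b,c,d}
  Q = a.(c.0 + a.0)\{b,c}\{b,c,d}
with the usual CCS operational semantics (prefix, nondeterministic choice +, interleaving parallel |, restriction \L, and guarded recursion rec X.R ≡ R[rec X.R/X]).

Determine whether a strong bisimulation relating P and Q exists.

NO

LTS(P): 2 reachable states
  m0 = a.(c.0)\{b,c}\{b,c,d} has moves ··a··> m1
  m1 = (c.0)\{b,c}\{b,c,d} has moves ∅
LTS(Q): 3 reachable states
  n0 = a.(c.0 + a.0)\{b,c}\{b,c,d} has moves ··a··> n1
  n1 = (c.0 + a.0)\{b,c}\{b,c,d} has moves ··a··> n2
  n2 = 0\{b,c}\{b,c,d} has moves ∅
Bisimilarity quotient blocks:
  B0 = {m0, n1}
  B1 = {m1, n2}
  B2 = {n0}
m0 ∈ B0, n0 ∈ B2 → different blocks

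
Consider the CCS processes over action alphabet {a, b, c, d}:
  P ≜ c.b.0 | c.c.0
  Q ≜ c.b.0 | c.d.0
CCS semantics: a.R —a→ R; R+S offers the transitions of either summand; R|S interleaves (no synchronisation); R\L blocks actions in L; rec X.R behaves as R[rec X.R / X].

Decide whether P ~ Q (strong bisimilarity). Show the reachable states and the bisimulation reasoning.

NO

P's transition system — 9 states:
  m0 = c.b.0 | c.c.0 | --c--▸ m1, --c--▸ m2
  m1 = b.0 | c.c.0 | --b--▸ m3, --c--▸ m4
  m2 = c.b.0 | c.0 | --c--▸ m4, --c--▸ m5
  m3 = 0 | c.c.0 | --c--▸ m6
  m4 = b.0 | c.0 | --b--▸ m6, --c--▸ m7
  m5 = c.b.0 | 0 | --c--▸ m7
  m6 = 0 | c.0 | --c--▸ m8
  m7 = b.0 | 0 | --b--▸ m8
  m8 = 0 | 0 | (no moves)
Q's transition system — 9 states:
  n0 = c.b.0 | c.d.0 | --c--▸ n1, --c--▸ n2
  n1 = b.0 | c.d.0 | --b--▸ n3, --c--▸ n4
  n2 = c.b.0 | d.0 | --c--▸ n4, --d--▸ n5
  n3 = 0 | c.d.0 | --c--▸ n6
  n4 = b.0 | d.0 | --b--▸ n6, --d--▸ n7
  n5 = c.b.0 | 0 | --c--▸ n7
  n6 = 0 | d.0 | --d--▸ n8
  n7 = b.0 | 0 | --b--▸ n8
  n8 = 0 | 0 | (no moves)
Coarsest stable partition (strong bisimilarity classes):
  B0 = {m0}
  B1 = {m2}
  B2 = {m4}
  B3 = {m6}
  B4 = {m8, n8}
  B5 = {m7, n7}
  B6 = {m5, n5}
  B7 = {m1}
  B8 = {m3}
  B9 = {n0}
  B10 = {n2}
  B11 = {n4}
  B12 = {n6}
  B13 = {n1}
  B14 = {n3}
m0 ∈ B0, n0 ∈ B9 → different blocks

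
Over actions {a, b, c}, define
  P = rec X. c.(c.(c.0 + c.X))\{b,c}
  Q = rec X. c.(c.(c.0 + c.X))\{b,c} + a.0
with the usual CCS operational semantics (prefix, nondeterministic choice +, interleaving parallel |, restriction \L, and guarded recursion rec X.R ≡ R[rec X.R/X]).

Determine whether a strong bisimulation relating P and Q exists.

P ≁ Q

LTS(P): 2 reachable states
  u0 = rec X. c.(c.(c.0 + c.X))\{b,c} has moves -c-> u1
  u1 = (c.(c.0 + c.(rec X. c.(c.(c.0 + c.X))\{b,c})))\{b,c} has moves ·
LTS(Q): 3 reachable states
  v0 = rec X. c.(c.(c.0 + c.X))\{b,c} + a.0 has moves -a-> v1, -c-> v2
  v1 = 0 has moves ·
  v2 = (c.(c.0 + c.(rec X. c.(c.(c.0 + c.X))\{b,c} + a.0)))\{b,c} has moves ·
Bisimilarity quotient blocks:
  B0 = {u0}
  B1 = {u1, v1, v2}
  B2 = {v0}
u0 ∈ B0, v0 ∈ B2 → different blocks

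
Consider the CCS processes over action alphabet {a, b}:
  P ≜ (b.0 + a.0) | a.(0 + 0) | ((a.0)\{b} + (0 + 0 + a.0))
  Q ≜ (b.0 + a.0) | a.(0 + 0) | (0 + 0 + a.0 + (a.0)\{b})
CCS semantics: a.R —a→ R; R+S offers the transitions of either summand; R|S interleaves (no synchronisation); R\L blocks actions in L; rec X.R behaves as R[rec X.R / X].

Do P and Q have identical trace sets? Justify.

YES

P's transition system — 12 states:
  s0 = (b.0 + a.0) | a.(0 + 0) | ((a.0)\{b} + (0 + 0 + a.0)) → -a-> s1, -a-> s2, -a-> s3, -a-> s4, -b-> s4
  s1 = (b.0 + a.0) | (0 + 0) | ((a.0)\{b} + (0 + 0 + a.0)) → -a-> s5, -a-> s6, -a-> s7, -b-> s7
  s2 = (b.0 + a.0) | a.(0 + 0) | 0 → -a-> s5, -a-> s8, -b-> s8
  s3 = (b.0 + a.0) | a.(0 + 0) | 0\{b} → -a-> s6, -a-> s9, -b-> s9
  s4 = 0 | a.(0 + 0) | ((a.0)\{b} + (0 + 0 + a.0)) → -a-> s7, -a-> s8, -a-> s9
  s5 = (b.0 + a.0) | (0 + 0) | 0 → -a-> s10, -b-> s10
  s6 = (b.0 + a.0) | (0 + 0) | 0\{b} → -a-> s11, -b-> s11
  s7 = 0 | (0 + 0) | ((a.0)\{b} + (0 + 0 + a.0)) → -a-> s10, -a-> s11
  s8 = 0 | a.(0 + 0) | 0 → -a-> s10
  s9 = 0 | a.(0 + 0) | 0\{b} → -a-> s11
  s10 = 0 | (0 + 0) | 0 → ·
  s11 = 0 | (0 + 0) | 0\{b} → ·
Q's transition system — 12 states:
  t0 = (b.0 + a.0) | a.(0 + 0) | (0 + 0 + a.0 + (a.0)\{b}) → -a-> t1, -a-> t2, -a-> t3, -a-> t4, -b-> t4
  t1 = (b.0 + a.0) | (0 + 0) | (0 + 0 + a.0 + (a.0)\{b}) → -a-> t5, -a-> t6, -a-> t7, -b-> t7
  t2 = (b.0 + a.0) | a.(0 + 0) | 0 → -a-> t5, -a-> t8, -b-> t8
  t3 = (b.0 + a.0) | a.(0 + 0) | 0\{b} → -a-> t6, -a-> t9, -b-> t9
  t4 = 0 | a.(0 + 0) | (0 + 0 + a.0 + (a.0)\{b}) → -a-> t7, -a-> t8, -a-> t9
  t5 = (b.0 + a.0) | (0 + 0) | 0 → -a-> t10, -b-> t10
  t6 = (b.0 + a.0) | (0 + 0) | 0\{b} → -a-> t11, -b-> t11
  t7 = 0 | (0 + 0) | (0 + 0 + a.0 + (a.0)\{b}) → -a-> t10, -a-> t11
  t8 = 0 | a.(0 + 0) | 0 → -a-> t10
  t9 = 0 | a.(0 + 0) | 0\{b} → -a-> t11
  t10 = 0 | (0 + 0) | 0 → ·
  t11 = 0 | (0 + 0) | 0\{b} → ·
Bisimilarity quotient blocks:
  B0 = {s0, t0}
  B1 = {s4, t4}
  B2 = {s7, s8, s9, t7, t8, t9}
  B3 = {s10, s11, t10, t11}
  B4 = {s1, s2, s3, t1, t2, t3}
  B5 = {s5, s6, t5, t6}
s0 ∈ B0, t0 ∈ B0 → same block
Bisimilar ⇒ trace-equivalent.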